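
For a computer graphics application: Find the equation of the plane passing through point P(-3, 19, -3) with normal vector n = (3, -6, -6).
d = n·P = (3)(-3) + (-6)(19) + (-6)(-3) = -105
Plane: 3x - 6y - 6z = -105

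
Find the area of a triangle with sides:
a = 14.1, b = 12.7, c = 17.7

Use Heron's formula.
s = (a+b+c)/2 = (14.1+12.7+17.7)/2 = 22.25
A = √(s(s-a)(s-b)(s-c)) = √(22.25·8.15·9.55·4.55)
A = √7879.57 = 88.77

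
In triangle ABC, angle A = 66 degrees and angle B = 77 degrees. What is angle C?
Sum of angles in a triangle = 180 degrees
Third angle = 180 - 66 - 77
Third angle = 37 degrees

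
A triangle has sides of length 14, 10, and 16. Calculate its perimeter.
Perimeter = sum of all sides
Perimeter = 14 + 10 + 16
Perimeter = 40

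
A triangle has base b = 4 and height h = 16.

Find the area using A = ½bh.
A = ½·4·16 = 32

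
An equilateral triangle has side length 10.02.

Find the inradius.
For an equilateral triangle, r = s/(2√3) where s is the side.
r = 10.02/(2√3) = 10.02/3.464102 = 2.893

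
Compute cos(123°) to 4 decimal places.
cos(123 degrees) = -0.5446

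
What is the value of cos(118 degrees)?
cos(118 degrees) = -0.4695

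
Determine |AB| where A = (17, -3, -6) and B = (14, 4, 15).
d = √[(-3)² + (7)² + (21)²] = √499 = 22.34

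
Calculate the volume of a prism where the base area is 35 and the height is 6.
Volume = base area * height
Volume = 35 * 6
Volume = 210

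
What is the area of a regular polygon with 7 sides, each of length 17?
For a regular 7-gon with side length s = 17:
Apothem a = s / (2*tan(pi/7)) = 17 / (2*tan(pi/7)) ≈ 17.6504
Perimeter P = 7 * 17 = 119
Area = (1/2) * P * a = (1/2) * 119 * 17.6504 = 1050.20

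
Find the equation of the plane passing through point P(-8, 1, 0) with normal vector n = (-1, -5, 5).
d = n·P = (-1)(-8) + (-5)(1) + (5)(0) = 3
Plane: -x - 5y + 5z = 3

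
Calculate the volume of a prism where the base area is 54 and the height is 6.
Volume = base area * height
Volume = 54 * 6
Volume = 324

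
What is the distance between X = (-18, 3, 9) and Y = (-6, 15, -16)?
d = √[(12)² + (12)² + (-25)²] = √913 = 30.22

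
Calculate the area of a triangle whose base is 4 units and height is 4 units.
Area = (1/2) * base * height
Area = (1/2) * 4 * 4
Area = 8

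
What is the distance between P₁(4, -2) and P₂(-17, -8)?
Using the distance formula: d = sqrt((x₂-x₁)² + (y₂-y₁)²)
dx = (-17) - 4 = -21
dy = (-8) - (-2) = -6
d = sqrt((-21)² + (-6)²) = sqrt(441 + 36) = sqrt(477) = 21.84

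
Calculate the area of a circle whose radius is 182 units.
Area = pi * r²
Area = pi * 182²
Area = pi * 33124
Area = 104062.12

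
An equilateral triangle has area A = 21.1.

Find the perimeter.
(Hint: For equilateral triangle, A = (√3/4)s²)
A = (√3/4)s²  →  s² = 4A/√3 = 4·21.1/√3 = 48.7284
s = 6.98057
Perimeter = 3s = 20.94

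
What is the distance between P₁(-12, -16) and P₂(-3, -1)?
Using the distance formula: d = sqrt((x₂-x₁)² + (y₂-y₁)²)
dx = (-3) - (-12) = 9
dy = (-1) - (-16) = 15
d = sqrt(9² + 15²) = sqrt(81 + 225) = sqrt(306) = 17.49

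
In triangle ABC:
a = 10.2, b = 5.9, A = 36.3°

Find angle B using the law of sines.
sin(B)/b = sin(A)/a
sin(B) = b·sin(A)/a = 5.9·sin(36.3°)/10.2 = 0.342439
B = arcsin(0.342439) = 20.03°  (b ≤ a, so B ≤ A and the acute solution is unique)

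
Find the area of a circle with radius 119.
Area = pi * r²
Area = pi * 119²
Area = pi * 14161
Area = 44488.09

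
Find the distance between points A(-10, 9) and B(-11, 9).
Using the distance formula: d = sqrt((x₂-x₁)² + (y₂-y₁)²)
dx = (-11) - (-10) = -1
dy = 9 - 9 = 0
d = sqrt((-1)² + 0²) = sqrt(1 + 0) = sqrt(1) = 1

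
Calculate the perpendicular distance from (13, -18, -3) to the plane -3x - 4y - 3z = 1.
d = |(-3)(13) + (-4)(-18) + (-3)(-3) - (1)| / √((-3)² + (-4)² + (-3)²) = 41/√34 = 7.031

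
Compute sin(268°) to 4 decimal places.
sin(268 degrees) = -0.9994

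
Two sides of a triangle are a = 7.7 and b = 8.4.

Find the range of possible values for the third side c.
By the triangle inequality: |a - b| < c < a + b
|7.7 - 8.4| < c < 7.7 + 8.4
0.7 < c < 16.1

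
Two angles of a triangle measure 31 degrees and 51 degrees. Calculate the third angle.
Sum of angles in a triangle = 180 degrees
Third angle = 180 - 31 - 51
Third angle = 98 degrees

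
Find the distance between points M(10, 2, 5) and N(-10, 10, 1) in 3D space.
d = √[(-20)² + (8)² + (-4)²] = √480 = 21.91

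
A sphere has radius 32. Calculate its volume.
Volume = (4/3) * pi * r³
Volume = (4/3) * pi * 32³
Volume = (4/3) * pi * 32768
Volume = 137258.28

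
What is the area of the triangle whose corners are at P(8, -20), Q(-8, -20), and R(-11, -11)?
Using the coordinate formula: Area = (1/2)|x₁(y₂-y₃) + x₂(y₃-y₁) + x₃(y₁-y₂)|
Area = (1/2)|8((-20)-(-11)) + (-8)((-11)-(-20)) + (-11)((-20)-(-20))|
Area = (1/2)|8*(-9) + (-8)*9 + (-11)*0|
Area = (1/2)|(-72) + (-72) + 0|
Area = (1/2)*144 = 72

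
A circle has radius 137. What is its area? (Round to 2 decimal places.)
Area = pi * r²
Area = pi * 137²
Area = pi * 18769
Area = 58964.55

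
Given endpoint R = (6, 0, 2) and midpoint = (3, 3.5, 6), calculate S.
S = (2×3 - 6, 2×3.5 - 0, 2×6 - 2) = (0, 7, 10)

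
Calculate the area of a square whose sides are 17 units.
Area = s²
Area = 17²
Area = 289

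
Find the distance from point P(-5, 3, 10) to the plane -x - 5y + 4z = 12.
d = |(-1)(-5) + (-5)(3) + 4(10) - (12)| / √((-1)² + (-5)² + 4²) = 18/√42 = 2.777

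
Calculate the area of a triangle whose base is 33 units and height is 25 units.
Area = (1/2) * base * height
Area = (1/2) * 33 * 25
Area = 412.50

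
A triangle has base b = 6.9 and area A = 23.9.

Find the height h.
A = ½bh  →  h = 2A/b
h = 2·23.9/6.9 = 6.928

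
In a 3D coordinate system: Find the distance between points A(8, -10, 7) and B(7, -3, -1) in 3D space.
d = √[(-1)² + (7)² + (-8)²] = √114 = 10.68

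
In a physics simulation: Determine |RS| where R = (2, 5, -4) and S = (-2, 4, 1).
d = √[(-4)² + (-1)² + (5)²] = √42 = 6.481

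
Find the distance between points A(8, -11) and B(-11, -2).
Using the distance formula: d = sqrt((x₂-x₁)² + (y₂-y₁)²)
dx = (-11) - 8 = -19
dy = (-2) - (-11) = 9
d = sqrt((-19)² + 9²) = sqrt(361 + 81) = sqrt(442) = 21.02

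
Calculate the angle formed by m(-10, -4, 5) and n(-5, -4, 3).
m·n = 81, |m|² = 141, |n|² = 50
cos θ = 81/√7050 ≈ 0.9647
θ ≈ 15.27°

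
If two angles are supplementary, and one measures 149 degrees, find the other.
Supplementary angles sum to 180 degrees.
Other angle = 180 - 149
Other angle = 31 degrees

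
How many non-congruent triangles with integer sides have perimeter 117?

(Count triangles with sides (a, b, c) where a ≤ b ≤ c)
With a ≤ b ≤ c and a + b + c = 117, the triangle inequality a + b > c gives c < 117/2, so c ≤ 58.
Iterate a from 1 to ⌊p/3⌋ = 39; for each a, b ranges from a to ⌊(p−a)/2⌋ with c = p − a − b, keeping only c ≥ b.
Triples: (1, 58, 58), (2, 57, 58), (3, 56, 58), …
Count = 300 triangles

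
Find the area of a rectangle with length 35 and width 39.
Area = length * width
Area = 35 * 39
Area = 1365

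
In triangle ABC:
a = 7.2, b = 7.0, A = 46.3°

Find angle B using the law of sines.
sin(B)/b = sin(A)/a
sin(B) = b·sin(A)/a = 7.0·sin(46.3°)/7.2 = 0.702885
B = arcsin(0.702885) = 44.66°  (b ≤ a, so B ≤ A and the acute solution is unique)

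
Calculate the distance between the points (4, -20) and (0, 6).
Using the distance formula: d = sqrt((x₂-x₁)² + (y₂-y₁)²)
dx = 0 - 4 = -4
dy = 6 - (-20) = 26
d = sqrt((-4)² + 26²) = sqrt(16 + 676) = sqrt(692) = 26.31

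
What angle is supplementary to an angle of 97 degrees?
Supplementary angles sum to 180 degrees.
Other angle = 180 - 97
Other angle = 83 degrees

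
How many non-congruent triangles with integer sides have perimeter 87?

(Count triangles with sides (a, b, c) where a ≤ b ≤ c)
With a ≤ b ≤ c and a + b + c = 87, the triangle inequality a + b > c gives c < 87/2, so c ≤ 43.
Iterate a from 1 to ⌊p/3⌋ = 29; for each a, b ranges from a to ⌊(p−a)/2⌋ with c = p − a − b, keeping only c ≥ b.
Triples: (1, 43, 43), (2, 42, 43), (3, 41, 43), …
Count = 169 triangles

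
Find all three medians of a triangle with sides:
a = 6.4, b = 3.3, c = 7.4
Using m_x = ½√(2y² + 2z² - x²):
m_a = ½√(2·3.3² + 2·7.4² - 6.4²) = ½√90.34 = 4.752
m_b = ½√(2·6.4² + 2·7.4² - 3.3²) = ½√180.55 = 6.718
m_c = ½√(2·6.4² + 2·3.3² - 7.4²) = ½√48.94 = 3.498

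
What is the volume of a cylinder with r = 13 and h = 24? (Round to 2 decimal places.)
Volume = pi * r² * h
Volume = pi * 13² * 24
Volume = pi * 169 * 24
Volume = pi * 4056
Volume = 12742.30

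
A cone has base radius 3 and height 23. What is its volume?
Volume = (1/3) * pi * r² * h
Volume = (1/3) * pi * 3² * 23
Volume = (1/3) * pi * 9 * 23
Volume = (1/3) * pi * 207
Volume = 216.77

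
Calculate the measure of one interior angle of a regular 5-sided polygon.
Interior angle of a regular n-gon = (n-2)*180/n
Interior angle = (5-2)*180/5
Interior angle = 3*180/5
Interior angle = 540/5
Interior angle = 108 degrees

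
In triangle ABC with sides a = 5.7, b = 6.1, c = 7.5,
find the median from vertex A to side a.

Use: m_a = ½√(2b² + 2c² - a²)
m_a = ½√(2·6.1² + 2·7.5² - 5.7²)
m_a = ½√(74.42 + 112.5 - 32.49) = ½√154.43 = 6.213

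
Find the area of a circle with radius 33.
Area = pi * r²
Area = pi * 33²
Area = pi * 1089
Area = 3421.19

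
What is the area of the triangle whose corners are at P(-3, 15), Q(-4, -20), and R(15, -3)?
Using the coordinate formula: Area = (1/2)|x₁(y₂-y₃) + x₂(y₃-y₁) + x₃(y₁-y₂)|
Area = (1/2)|(-3)((-20)-(-3)) + (-4)((-3)-15) + 15(15-(-20))|
Area = (1/2)|(-3)*(-17) + (-4)*(-18) + 15*35|
Area = (1/2)|51 + 72 + 525|
Area = (1/2)*648 = 324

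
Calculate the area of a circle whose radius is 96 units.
Area = pi * r²
Area = pi * 96²
Area = pi * 9216
Area = 28952.92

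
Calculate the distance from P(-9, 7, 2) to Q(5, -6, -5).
d = √[(14)² + (-13)² + (-7)²] = √414 = 20.35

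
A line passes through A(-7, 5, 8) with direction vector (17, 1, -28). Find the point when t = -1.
P(-1) = (-7 + 17(-1), 5 + 1(-1), 8 + (-28)(-1)) = (-24, 4, 36)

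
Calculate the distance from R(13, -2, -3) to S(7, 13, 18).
d = √[(-6)² + (15)² + (21)²] = √702 = 26.5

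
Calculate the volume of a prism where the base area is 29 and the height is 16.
Volume = base area * height
Volume = 29 * 16
Volume = 464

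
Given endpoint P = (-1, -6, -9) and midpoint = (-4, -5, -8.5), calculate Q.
Q = (2×(-4) - (-1), 2×(-5) - (-6), 2×(-8.5) - (-9)) = (-7, -4, -8)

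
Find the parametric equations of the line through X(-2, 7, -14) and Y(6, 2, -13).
Direction vector d = Y - X = (8, -5, 1)
x = -2 + 8t, y = 7 - 5t, z = -14 + t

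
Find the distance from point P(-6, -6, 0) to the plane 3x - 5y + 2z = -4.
d = |3(-6) + (-5)(-6) + 2(0) - (-4)| / √(3² + (-5)² + 2²) = 16/√38 = 2.596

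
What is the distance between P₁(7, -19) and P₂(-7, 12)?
Using the distance formula: d = sqrt((x₂-x₁)² + (y₂-y₁)²)
dx = (-7) - 7 = -14
dy = 12 - (-19) = 31
d = sqrt((-14)² + 31²) = sqrt(196 + 961) = sqrt(1157) = 34.01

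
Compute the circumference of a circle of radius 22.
Circumference = 2 * pi * r
Circumference = 2 * pi * 22
Circumference = 138.23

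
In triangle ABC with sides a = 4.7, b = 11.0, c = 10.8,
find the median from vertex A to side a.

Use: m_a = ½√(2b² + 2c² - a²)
m_a = ½√(2·11.0² + 2·10.8² - 4.7²)
m_a = ½√(242 + 233.28 - 22.09) = ½√453.19 = 10.64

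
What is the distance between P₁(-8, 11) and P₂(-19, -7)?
Using the distance formula: d = sqrt((x₂-x₁)² + (y₂-y₁)²)
dx = (-19) - (-8) = -11
dy = (-7) - 11 = -18
d = sqrt((-11)² + (-18)²) = sqrt(121 + 324) = sqrt(445) = 21.10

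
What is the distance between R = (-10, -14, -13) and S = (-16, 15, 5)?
d = √[(-6)² + (29)² + (18)²] = √1201 = 34.66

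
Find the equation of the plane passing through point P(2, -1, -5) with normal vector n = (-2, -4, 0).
d = n·P = (-2)(2) + (-4)(-1) + (0)(-5) = 0
Plane: -2x - 4y = 0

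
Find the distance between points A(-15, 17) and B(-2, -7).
Using the distance formula: d = sqrt((x₂-x₁)² + (y₂-y₁)²)
dx = (-2) - (-15) = 13
dy = (-7) - 17 = -24
d = sqrt(13² + (-24)²) = sqrt(169 + 576) = sqrt(745) = 27.29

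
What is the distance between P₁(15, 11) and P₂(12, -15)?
Using the distance formula: d = sqrt((x₂-x₁)² + (y₂-y₁)²)
dx = 12 - 15 = -3
dy = (-15) - 11 = -26
d = sqrt((-3)² + (-26)²) = sqrt(9 + 676) = sqrt(685) = 26.17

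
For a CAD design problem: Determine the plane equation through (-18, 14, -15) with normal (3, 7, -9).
d = n·P = (3)(-18) + (7)(14) + (-9)(-15) = 179
Plane: 3x + 7y - 9z = 179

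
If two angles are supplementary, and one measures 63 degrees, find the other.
Supplementary angles sum to 180 degrees.
Other angle = 180 - 63
Other angle = 117 degrees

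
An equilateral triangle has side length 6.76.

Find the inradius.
For an equilateral triangle, r = s/(2√3) where s is the side.
r = 6.76/(2√3) = 6.76/3.464102 = 1.951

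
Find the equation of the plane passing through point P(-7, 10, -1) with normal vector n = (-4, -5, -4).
d = n·P = (-4)(-7) + (-5)(10) + (-4)(-1) = -18
Plane: -4x - 5y - 4z = -18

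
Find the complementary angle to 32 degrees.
Complementary angles sum to 90 degrees.
Other angle = 90 - 32
Other angle = 58 degrees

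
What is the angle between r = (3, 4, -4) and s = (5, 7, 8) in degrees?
r·s = 11, |r|² = 41, |s|² = 138
cos θ = 11/√5658 ≈ 0.1462
θ ≈ 81.59°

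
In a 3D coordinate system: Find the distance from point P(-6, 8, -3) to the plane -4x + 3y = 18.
d = |(-4)(-6) + 3(8) + 0(-3) - (18)| / √((-4)² + 3² + 0²) = 30/√25 = 6.0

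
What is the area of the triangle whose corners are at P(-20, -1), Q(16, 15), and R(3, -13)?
Using the coordinate formula: Area = (1/2)|x₁(y₂-y₃) + x₂(y₃-y₁) + x₃(y₁-y₂)|
Area = (1/2)|(-20)(15-(-13)) + 16((-13)-(-1)) + 3((-1)-15)|
Area = (1/2)|(-20)*28 + 16*(-12) + 3*(-16)|
Area = (1/2)|(-560) + (-192) + (-48)|
Area = (1/2)*800 = 400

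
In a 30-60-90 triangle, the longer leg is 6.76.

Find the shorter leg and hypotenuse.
In a 30-60-90 triangle, sides are in ratio 1 : √3 : 2.
Long leg = short leg·√3  →  short leg = 6.76/√3 = 3.903
Hypotenuse = 2·(short leg) = 2·6.76/√3 = 7.806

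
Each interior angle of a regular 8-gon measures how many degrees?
Interior angle of a regular n-gon = (n-2)*180/n
Interior angle = (8-2)*180/8
Interior angle = 6*180/8
Interior angle = 1080/8
Interior angle = 135 degrees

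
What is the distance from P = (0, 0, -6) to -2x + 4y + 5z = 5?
d = |(-2)(0) + 4(0) + 5(-6) - (5)| / √((-2)² + 4² + 5²) = 35/√45 = 5.217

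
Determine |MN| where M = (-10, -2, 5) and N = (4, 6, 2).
d = √[(14)² + (8)² + (-3)²] = √269 = 16.4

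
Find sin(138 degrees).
sin(138 degrees) = 0.6691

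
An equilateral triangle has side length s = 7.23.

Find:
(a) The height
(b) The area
(a) Height h = s·√3/2 = 7.23·√3/2 = 6.261
(b) Area = (√3/4)·s² = (√3/4)·7.23² = (√3/4)·52.2729 = 22.63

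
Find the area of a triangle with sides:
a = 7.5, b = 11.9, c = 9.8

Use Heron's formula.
s = (a+b+c)/2 = (7.5+11.9+9.8)/2 = 14.6
A = √(s(s-a)(s-b)(s-c)) = √(14.6·7.1·2.7·4.8)
A = √1343.43 = 36.65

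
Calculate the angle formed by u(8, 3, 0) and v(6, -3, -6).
u·v = 39, |u|² = 73, |v|² = 81
cos θ = 39/√5913 ≈ 0.5072
θ ≈ 59.52°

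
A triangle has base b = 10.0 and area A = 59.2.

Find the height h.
A = ½bh  →  h = 2A/b
h = 2·59.2/10.0 = 11.84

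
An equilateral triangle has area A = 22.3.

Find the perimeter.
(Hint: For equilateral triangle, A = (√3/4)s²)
A = (√3/4)s²  →  s² = 4A/√3 = 4·22.3/√3 = 51.4996
s = 7.17633
Perimeter = 3s = 21.53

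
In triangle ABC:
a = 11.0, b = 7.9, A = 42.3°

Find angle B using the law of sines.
sin(B)/b = sin(A)/a
sin(B) = b·sin(A)/a = 7.9·sin(42.3°)/11.0 = 0.483345
B = arcsin(0.483345) = 28.9°  (b ≤ a, so B ≤ A and the acute solution is unique)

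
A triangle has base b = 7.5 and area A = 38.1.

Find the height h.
A = ½bh  →  h = 2A/b
h = 2·38.1/7.5 = 10.16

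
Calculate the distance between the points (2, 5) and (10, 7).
Using the distance formula: d = sqrt((x₂-x₁)² + (y₂-y₁)²)
dx = 10 - 2 = 8
dy = 7 - 5 = 2
d = sqrt(8² + 2²) = sqrt(64 + 4) = sqrt(68) = 8.25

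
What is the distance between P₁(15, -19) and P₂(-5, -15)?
Using the distance formula: d = sqrt((x₂-x₁)² + (y₂-y₁)²)
dx = (-5) - 15 = -20
dy = (-15) - (-19) = 4
d = sqrt((-20)² + 4²) = sqrt(400 + 16) = sqrt(416) = 20.40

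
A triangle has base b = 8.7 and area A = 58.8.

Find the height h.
A = ½bh  →  h = 2A/b
h = 2·58.8/8.7 = 13.52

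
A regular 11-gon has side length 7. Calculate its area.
For a regular 11-gon with side length s = 7:
Apothem a = s / (2*tan(pi/11)) = 7 / (2*tan(pi/11)) ≈ 11.9199
Perimeter P = 11 * 7 = 77
Area = (1/2) * P * a = (1/2) * 77 * 11.9199 = 458.92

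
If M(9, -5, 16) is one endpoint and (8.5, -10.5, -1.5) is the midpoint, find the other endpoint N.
N = (2×8.5 - 9, 2×(-10.5) - (-5), 2×(-1.5) - 16) = (8, -16, -19)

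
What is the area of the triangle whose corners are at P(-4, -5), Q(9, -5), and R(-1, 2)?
Using the coordinate formula: Area = (1/2)|x₁(y₂-y₃) + x₂(y₃-y₁) + x₃(y₁-y₂)|
Area = (1/2)|(-4)((-5)-2) + 9(2-(-5)) + (-1)((-5)-(-5))|
Area = (1/2)|(-4)*(-7) + 9*7 + (-1)*0|
Area = (1/2)|28 + 63 + 0|
Area = (1/2)*91 = 45.50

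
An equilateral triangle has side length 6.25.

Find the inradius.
For an equilateral triangle, r = s/(2√3) where s is the side.
r = 6.25/(2√3) = 6.25/3.464102 = 1.804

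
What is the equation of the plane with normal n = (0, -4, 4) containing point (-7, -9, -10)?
d = n·P = (0)(-7) + (-4)(-9) + (4)(-10) = -4
Plane: -4y + 4z = -4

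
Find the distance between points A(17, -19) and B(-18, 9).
Using the distance formula: d = sqrt((x₂-x₁)² + (y₂-y₁)²)
dx = (-18) - 17 = -35
dy = 9 - (-19) = 28
d = sqrt((-35)² + 28²) = sqrt(1225 + 784) = sqrt(2009) = 44.82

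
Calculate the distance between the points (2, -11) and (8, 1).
Using the distance formula: d = sqrt((x₂-x₁)² + (y₂-y₁)²)
dx = 8 - 2 = 6
dy = 1 - (-11) = 12
d = sqrt(6² + 12²) = sqrt(36 + 144) = sqrt(180) = 13.42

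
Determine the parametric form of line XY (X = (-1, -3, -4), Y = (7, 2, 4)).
Direction vector d = Y - X = (8, 5, 8)
x = -1 + 8t, y = -3 + 5t, z = -4 + 8t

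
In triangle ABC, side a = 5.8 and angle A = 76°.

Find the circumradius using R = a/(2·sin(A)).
R = a/(2·sin(A)) = 5.8/(2·sin(76°))
R = 5.8/(2·0.970296) = 5.8/1.940591 = 2.989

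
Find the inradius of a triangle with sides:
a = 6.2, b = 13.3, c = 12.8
s = (a+b+c)/2 = (6.2+13.3+12.8)/2 = 16.15
Area = √(s(s-a)(s-b)(s-c)) = √(16.15·9.95·2.85·3.35) = 39.169
r = Area/s = 39.169/16.15 = 2.425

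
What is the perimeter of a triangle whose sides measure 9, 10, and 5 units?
Perimeter = sum of all sides
Perimeter = 9 + 10 + 5
Perimeter = 24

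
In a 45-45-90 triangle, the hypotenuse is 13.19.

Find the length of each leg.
In a 45-45-90 triangle, hypotenuse = leg·√2  →  leg = hypotenuse/√2
leg = 13.19/√2 = 9.327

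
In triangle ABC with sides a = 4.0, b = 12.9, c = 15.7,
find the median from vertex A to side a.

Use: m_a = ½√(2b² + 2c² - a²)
m_a = ½√(2·12.9² + 2·15.7² - 4.0²)
m_a = ½√(332.82 + 492.98 - 16) = ½√809.8 = 14.23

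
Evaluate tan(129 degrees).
tan(129 degrees) = -1.2349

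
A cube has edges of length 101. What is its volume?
Volume = s³
Volume = 101³
Volume = 1030301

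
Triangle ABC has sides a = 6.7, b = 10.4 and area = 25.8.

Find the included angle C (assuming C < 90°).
Area = ½ab·sin(C)  →  sin(C) = 2·Area/(ab)
sin(C) = 2·25.8/(6.7·10.4) = 0.740528
C = arcsin(0.740528) = 47.78°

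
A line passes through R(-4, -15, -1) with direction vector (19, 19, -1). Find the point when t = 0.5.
P(0.5) = (-4 + 19(0.5), -15 + 19(0.5), -1 + (-1)(0.5)) = (5.5, -5.5, -1.5)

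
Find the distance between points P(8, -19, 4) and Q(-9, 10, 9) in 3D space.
d = √[(-17)² + (29)² + (5)²] = √1155 = 33.99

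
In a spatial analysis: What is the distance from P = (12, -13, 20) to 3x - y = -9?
d = |3(12) + (-1)(-13) + 0(20) - (-9)| / √(3² + (-1)² + 0²) = 58/√10 = 18.34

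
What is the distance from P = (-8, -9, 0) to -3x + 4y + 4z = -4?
d = |(-3)(-8) + 4(-9) + 4(0) - (-4)| / √((-3)² + 4² + 4²) = 8/√41 = 1.249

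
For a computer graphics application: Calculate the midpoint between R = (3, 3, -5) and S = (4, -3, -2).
Midpoint = ((3+4)/2, (3-3)/2, (-5-2)/2) = (3.5, 0, -3.5)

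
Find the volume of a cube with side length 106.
Volume = s³
Volume = 106³
Volume = 1191016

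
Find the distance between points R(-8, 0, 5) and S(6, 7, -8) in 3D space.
d = √[(14)² + (7)² + (-13)²] = √414 = 20.35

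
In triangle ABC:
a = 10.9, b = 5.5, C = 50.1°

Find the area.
Using A = ½ab·sin(C):
A = ½·10.9·5.5·sin(50.1°) = ½·59.95·0.767165 = 23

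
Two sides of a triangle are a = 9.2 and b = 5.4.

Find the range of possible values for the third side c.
By the triangle inequality: |a - b| < c < a + b
|9.2 - 5.4| < c < 9.2 + 5.4
3.8 < c < 14.6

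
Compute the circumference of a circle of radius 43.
Circumference = 2 * pi * r
Circumference = 2 * pi * 43
Circumference = 270.18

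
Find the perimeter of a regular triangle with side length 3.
Perimeter = number of sides * side length
Perimeter = 3 * 3
Perimeter = 9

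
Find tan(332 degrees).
tan(332 degrees) = -0.5317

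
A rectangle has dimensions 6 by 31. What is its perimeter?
Perimeter = 2 * (length + width)
Perimeter = 2 * (6 + 31)
Perimeter = 2 * 37
Perimeter = 74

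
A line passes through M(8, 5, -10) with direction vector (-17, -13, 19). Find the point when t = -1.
P(-1) = (8 + (-17)(-1), 5 + (-13)(-1), -10 + 19(-1)) = (25, 18, -29)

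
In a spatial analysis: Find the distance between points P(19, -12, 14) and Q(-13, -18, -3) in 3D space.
d = √[(-32)² + (-6)² + (-17)²] = √1349 = 36.73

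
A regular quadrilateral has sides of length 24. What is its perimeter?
Perimeter = number of sides * side length
Perimeter = 4 * 24
Perimeter = 96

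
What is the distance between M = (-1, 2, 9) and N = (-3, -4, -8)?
d = √[(-2)² + (-6)² + (-17)²] = √329 = 18.14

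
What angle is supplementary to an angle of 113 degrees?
Supplementary angles sum to 180 degrees.
Other angle = 180 - 113
Other angle = 67 degrees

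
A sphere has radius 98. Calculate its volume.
Volume = (4/3) * pi * r³
Volume = (4/3) * pi * 98³
Volume = (4/3) * pi * 941192
Volume = 3942455.83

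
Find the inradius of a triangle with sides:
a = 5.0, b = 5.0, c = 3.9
s = (a+b+c)/2 = (5.0+5.0+3.9)/2 = 6.95
Area = √(s(s-a)(s-b)(s-c)) = √(6.95·1.95·1.95·3.05) = 8.97794
r = Area/s = 8.97794/6.95 = 1.292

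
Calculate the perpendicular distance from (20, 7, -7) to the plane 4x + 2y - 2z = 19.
d = |4(20) + 2(7) + (-2)(-7) - (19)| / √(4² + 2² + (-2)²) = 89/√24 = 18.17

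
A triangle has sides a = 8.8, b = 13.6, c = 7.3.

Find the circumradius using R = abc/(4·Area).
s = (a+b+c)/2 = 14.85
Area = √(s(s-a)(s-b)(s-c)) = √(14.85·6.05·1.25·7.55) = 29.1185
R = abc/(4·Area) = (8.8·13.6·7.3)/(4·29.1185) = 873.664/116.474 = 7.501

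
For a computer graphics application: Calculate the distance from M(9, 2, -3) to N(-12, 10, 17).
d = √[(-21)² + (8)² + (20)²] = √905 = 30.08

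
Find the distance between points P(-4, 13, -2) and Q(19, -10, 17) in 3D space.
d = √[(23)² + (-23)² + (19)²] = √1419 = 37.67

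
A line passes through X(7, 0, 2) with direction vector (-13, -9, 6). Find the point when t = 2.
P(2) = (7 + (-13)(2), 0 + (-9)(2), 2 + 6(2)) = (-19, -18, 14)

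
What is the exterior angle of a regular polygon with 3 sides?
Exterior angle of a regular n-gon = 360/n
Exterior angle = 360/3
Exterior angle = 120 degrees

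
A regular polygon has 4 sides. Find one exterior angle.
Exterior angle of a regular n-gon = 360/n
Exterior angle = 360/4
Exterior angle = 90 degrees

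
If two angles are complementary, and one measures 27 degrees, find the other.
Complementary angles sum to 90 degrees.
Other angle = 90 - 27
Other angle = 63 degrees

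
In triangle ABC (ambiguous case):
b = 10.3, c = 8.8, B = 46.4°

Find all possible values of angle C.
sin(C)/c = sin(B)/b  →  sin(C) = c·sin(B)/b = 8.8·sin(46.4°)/10.3 = 0.618710
C₁ = arcsin(0.618710) = 38.22°,  C₂ = 180° - C₁ = 141.78°
Check C₂: A = 180° - 46.4° - 141.78° = -8.18° ≤ 0, rejected
C = 38.22° (one solution)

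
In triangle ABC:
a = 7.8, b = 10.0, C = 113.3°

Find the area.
Using A = ½ab·sin(C):
A = ½·7.8·10.0·sin(113.3°) = ½·78·0.918446 = 35.82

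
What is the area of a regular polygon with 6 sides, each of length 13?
For a regular 6-gon with side length s = 13:
Apothem a = s / (2*tan(pi/6)) = 13 / (2*tan(pi/6)) ≈ 11.2583
Perimeter P = 6 * 13 = 78
Area = (1/2) * P * a = (1/2) * 78 * 11.2583 = 439.07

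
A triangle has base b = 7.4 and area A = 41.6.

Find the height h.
A = ½bh  →  h = 2A/b
h = 2·41.6/7.4 = 11.24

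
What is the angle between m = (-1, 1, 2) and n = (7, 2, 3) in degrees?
m·n = 1, |m|² = 6, |n|² = 62
cos θ = 1/√372 ≈ 0.05185
θ ≈ 87.03°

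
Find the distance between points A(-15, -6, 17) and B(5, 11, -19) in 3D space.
d = √[(20)² + (17)² + (-36)²] = √1985 = 44.55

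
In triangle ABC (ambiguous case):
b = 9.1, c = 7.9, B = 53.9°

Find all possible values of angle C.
sin(C)/c = sin(B)/b  →  sin(C) = c·sin(B)/b = 7.9·sin(53.9°)/9.1 = 0.701442
C₁ = arcsin(0.701442) = 44.54°,  C₂ = 180° - C₁ = 135.46°
Check C₂: A = 180° - 53.9° - 135.46° = -9.36° ≤ 0, rejected
C = 44.54° (one solution)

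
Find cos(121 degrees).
cos(121 degrees) = -0.515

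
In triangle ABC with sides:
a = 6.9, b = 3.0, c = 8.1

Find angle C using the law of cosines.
cos(C) = (a² + b² - c²)/(2ab)
cos(C) = (6.9² + 3.0² - 8.1²)/(2·6.9·3.0) = -9/41.4 = -0.217391
C = arccos(-0.217391) = 102.6°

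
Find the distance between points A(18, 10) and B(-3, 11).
Using the distance formula: d = sqrt((x₂-x₁)² + (y₂-y₁)²)
dx = (-3) - 18 = -21
dy = 11 - 10 = 1
d = sqrt((-21)² + 1²) = sqrt(441 + 1) = sqrt(442) = 21.02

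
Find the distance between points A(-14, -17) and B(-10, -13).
Using the distance formula: d = sqrt((x₂-x₁)² + (y₂-y₁)²)
dx = (-10) - (-14) = 4
dy = (-13) - (-17) = 4
d = sqrt(4² + 4²) = sqrt(16 + 16) = sqrt(32) = 5.66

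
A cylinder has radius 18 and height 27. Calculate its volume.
Volume = pi * r² * h
Volume = pi * 18² * 27
Volume = pi * 324 * 27
Volume = pi * 8748
Volume = 27482.65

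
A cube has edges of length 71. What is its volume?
Volume = s³
Volume = 71³
Volume = 357911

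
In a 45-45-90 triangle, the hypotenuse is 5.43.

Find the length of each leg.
In a 45-45-90 triangle, hypotenuse = leg·√2  →  leg = hypotenuse/√2
leg = 5.43/√2 = 3.84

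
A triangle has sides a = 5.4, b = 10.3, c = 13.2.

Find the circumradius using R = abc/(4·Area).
s = (a+b+c)/2 = 14.45
Area = √(s(s-a)(s-b)(s-c)) = √(14.45·9.05·4.15·1.25) = 26.0458
R = abc/(4·Area) = (5.4·10.3·13.2)/(4·26.0458) = 734.184/104.1832 = 7.047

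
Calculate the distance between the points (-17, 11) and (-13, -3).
Using the distance formula: d = sqrt((x₂-x₁)² + (y₂-y₁)²)
dx = (-13) - (-17) = 4
dy = (-3) - 11 = -14
d = sqrt(4² + (-14)²) = sqrt(16 + 196) = sqrt(212) = 14.56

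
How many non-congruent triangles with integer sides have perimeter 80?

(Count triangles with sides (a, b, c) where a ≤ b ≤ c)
With a ≤ b ≤ c and a + b + c = 80, the triangle inequality a + b > c gives c < 80/2, so c ≤ 39.
Iterate a from 1 to ⌊p/3⌋ = 26; for each a, b ranges from a to ⌊(p−a)/2⌋ with c = p − a − b, keeping only c ≥ b.
Triples: (2, 39, 39), (3, 38, 39), (4, 37, 39), …
Count = 133 triangles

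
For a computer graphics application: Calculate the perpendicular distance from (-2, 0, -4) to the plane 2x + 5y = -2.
d = |2(-2) + 5(0) + 0(-4) - (-2)| / √(2² + 5² + 0²) = 2/√29 = 0.3714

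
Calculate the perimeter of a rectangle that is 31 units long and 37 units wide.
Perimeter = 2 * (length + width)
Perimeter = 2 * (31 + 37)
Perimeter = 2 * 68
Perimeter = 136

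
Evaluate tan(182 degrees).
tan(182 degrees) = 0.0349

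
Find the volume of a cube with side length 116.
Volume = s³
Volume = 116³
Volume = 1560896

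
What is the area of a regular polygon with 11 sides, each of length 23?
For a regular 11-gon with side length s = 23:
Apothem a = s / (2*tan(pi/11)) = 23 / (2*tan(pi/11)) ≈ 39.1654
Perimeter P = 11 * 23 = 253
Area = (1/2) * P * a = (1/2) * 253 * 39.1654 = 4954.42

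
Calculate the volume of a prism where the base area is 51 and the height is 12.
Volume = base area * height
Volume = 51 * 12
Volume = 612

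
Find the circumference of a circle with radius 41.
Circumference = 2 * pi * r
Circumference = 2 * pi * 41
Circumference = 257.61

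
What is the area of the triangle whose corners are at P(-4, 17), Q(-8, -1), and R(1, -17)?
Using the coordinate formula: Area = (1/2)|x₁(y₂-y₃) + x₂(y₃-y₁) + x₃(y₁-y₂)|
Area = (1/2)|(-4)((-1)-(-17)) + (-8)((-17)-17) + 1(17-(-1))|
Area = (1/2)|(-4)*16 + (-8)*(-34) + 1*18|
Area = (1/2)|(-64) + 272 + 18|
Area = (1/2)*226 = 113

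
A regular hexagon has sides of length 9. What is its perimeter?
Perimeter = number of sides * side length
Perimeter = 6 * 9
Perimeter = 54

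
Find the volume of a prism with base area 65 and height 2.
Volume = base area * height
Volume = 65 * 2
Volume = 130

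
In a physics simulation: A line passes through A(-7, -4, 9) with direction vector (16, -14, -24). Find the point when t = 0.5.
P(0.5) = (-7 + 16(0.5), -4 + (-14)(0.5), 9 + (-24)(0.5)) = (1, -11, -3)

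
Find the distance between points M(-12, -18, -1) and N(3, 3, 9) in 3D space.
d = √[(15)² + (21)² + (10)²] = √766 = 27.68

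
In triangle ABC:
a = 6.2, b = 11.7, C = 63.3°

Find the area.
Using A = ½ab·sin(C):
A = ½·6.2·11.7·sin(63.3°) = ½·72.54·0.893371 = 32.4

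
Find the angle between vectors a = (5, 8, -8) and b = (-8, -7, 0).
a·b = -96, |a|² = 153, |b|² = 113
cos θ = -96/√17289 ≈ -0.7301
θ ≈ 136.9°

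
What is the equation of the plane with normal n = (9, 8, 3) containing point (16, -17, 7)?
d = n·P = (9)(16) + (8)(-17) + (3)(7) = 29
Plane: 9x + 8y + 3z = 29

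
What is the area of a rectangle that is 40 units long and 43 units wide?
Area = length * width
Area = 40 * 43
Area = 1720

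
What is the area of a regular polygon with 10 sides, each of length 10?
For a regular 10-gon with side length s = 10:
Apothem a = s / (2*tan(pi/10)) = 10 / (2*tan(pi/10)) ≈ 15.3884
Perimeter P = 10 * 10 = 100
Area = (1/2) * P * a = (1/2) * 100 * 15.3884 = 769.42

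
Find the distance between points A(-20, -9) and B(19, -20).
Using the distance formula: d = sqrt((x₂-x₁)² + (y₂-y₁)²)
dx = 19 - (-20) = 39
dy = (-20) - (-9) = -11
d = sqrt(39² + (-11)²) = sqrt(1521 + 121) = sqrt(1642) = 40.52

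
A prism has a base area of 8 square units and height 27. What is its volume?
Volume = base area * height
Volume = 8 * 27
Volume = 216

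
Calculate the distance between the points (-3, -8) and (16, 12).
Using the distance formula: d = sqrt((x₂-x₁)² + (y₂-y₁)²)
dx = 16 - (-3) = 19
dy = 12 - (-8) = 20
d = sqrt(19² + 20²) = sqrt(361 + 400) = sqrt(761) = 27.59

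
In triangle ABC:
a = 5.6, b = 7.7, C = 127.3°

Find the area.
Using A = ½ab·sin(C):
A = ½·5.6·7.7·sin(127.3°) = ½·43.12·0.795473 = 17.15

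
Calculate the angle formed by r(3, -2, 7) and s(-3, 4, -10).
r·s = -87, |r|² = 62, |s|² = 125
cos θ = -87/√7750 ≈ -0.9883
θ ≈ 171.2°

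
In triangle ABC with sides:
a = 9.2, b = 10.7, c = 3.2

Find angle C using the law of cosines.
cos(C) = (a² + b² - c²)/(2ab)
cos(C) = (9.2² + 10.7² - 3.2²)/(2·9.2·10.7) = 188.89/196.88 = 0.959417
C = arccos(0.959417) = 16.38°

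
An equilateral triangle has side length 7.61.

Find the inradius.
For an equilateral triangle, r = s/(2√3) where s is the side.
r = 7.61/(2√3) = 7.61/3.464102 = 2.197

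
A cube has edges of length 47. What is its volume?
Volume = s³
Volume = 47³
Volume = 103823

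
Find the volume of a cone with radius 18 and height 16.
Volume = (1/3) * pi * r² * h
Volume = (1/3) * pi * 18² * 16
Volume = (1/3) * pi * 324 * 16
Volume = (1/3) * pi * 5184
Volume = 5428.67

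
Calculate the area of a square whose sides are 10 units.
Area = s²
Area = 10²
Area = 100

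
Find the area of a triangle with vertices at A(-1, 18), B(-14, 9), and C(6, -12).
Using the coordinate formula: Area = (1/2)|x₁(y₂-y₃) + x₂(y₃-y₁) + x₃(y₁-y₂)|
Area = (1/2)|(-1)(9-(-12)) + (-14)((-12)-18) + 6(18-9)|
Area = (1/2)|(-1)*21 + (-14)*(-30) + 6*9|
Area = (1/2)|(-21) + 420 + 54|
Area = (1/2)*453 = 226.50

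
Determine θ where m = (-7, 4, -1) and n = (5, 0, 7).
m·n = -42, |m|² = 66, |n|² = 74
cos θ = -42/√4884 ≈ -0.601
θ ≈ 126.9°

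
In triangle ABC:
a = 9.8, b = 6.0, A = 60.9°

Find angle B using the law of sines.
sin(B)/b = sin(A)/a
sin(B) = b·sin(A)/a = 6.0·sin(60.9°)/9.8 = 0.534963
B = arcsin(0.534963) = 32.34°  (b ≤ a, so B ≤ A and the acute solution is unique)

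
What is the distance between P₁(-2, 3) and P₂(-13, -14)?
Using the distance formula: d = sqrt((x₂-x₁)² + (y₂-y₁)²)
dx = (-13) - (-2) = -11
dy = (-14) - 3 = -17
d = sqrt((-11)² + (-17)²) = sqrt(121 + 289) = sqrt(410) = 20.25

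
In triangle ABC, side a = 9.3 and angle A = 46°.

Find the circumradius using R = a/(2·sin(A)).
R = a/(2·sin(A)) = 9.3/(2·sin(46°))
R = 9.3/(2·0.719340) = 9.3/1.438680 = 6.464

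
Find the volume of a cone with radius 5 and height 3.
Volume = (1/3) * pi * r² * h
Volume = (1/3) * pi * 5² * 3
Volume = (1/3) * pi * 25 * 3
Volume = (1/3) * pi * 75
Volume = 78.54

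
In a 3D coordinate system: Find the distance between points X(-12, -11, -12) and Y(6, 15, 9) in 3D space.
d = √[(18)² + (26)² + (21)²] = √1441 = 37.96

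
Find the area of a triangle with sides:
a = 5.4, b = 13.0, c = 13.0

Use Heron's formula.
s = (a+b+c)/2 = (5.4+13.0+13.0)/2 = 15.7
A = √(s(s-a)(s-b)(s-c)) = √(15.7·10.3·2.7·2.7)
A = √1178.87 = 34.33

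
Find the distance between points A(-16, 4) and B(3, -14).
Using the distance formula: d = sqrt((x₂-x₁)² + (y₂-y₁)²)
dx = 3 - (-16) = 19
dy = (-14) - 4 = -18
d = sqrt(19² + (-18)²) = sqrt(361 + 324) = sqrt(685) = 26.17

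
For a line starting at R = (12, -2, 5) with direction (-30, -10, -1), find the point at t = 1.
P(1) = (12 + (-30)(1), -2 + (-10)(1), 5 + (-1)(1)) = (-18, -12, 4)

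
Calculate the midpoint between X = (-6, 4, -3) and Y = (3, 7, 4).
Midpoint = ((-6+3)/2, (4+7)/2, (-3+4)/2) = (-1.5, 5.5, 0.5)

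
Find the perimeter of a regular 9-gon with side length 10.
Perimeter = number of sides * side length
Perimeter = 9 * 10
Perimeter = 90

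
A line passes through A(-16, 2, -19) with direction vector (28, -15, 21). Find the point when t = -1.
P(-1) = (-16 + 28(-1), 2 + (-15)(-1), -19 + 21(-1)) = (-44, 17, -40)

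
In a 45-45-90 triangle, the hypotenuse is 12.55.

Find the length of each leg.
In a 45-45-90 triangle, hypotenuse = leg·√2  →  leg = hypotenuse/√2
leg = 12.55/√2 = 8.874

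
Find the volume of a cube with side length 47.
Volume = s³
Volume = 47³
Volume = 103823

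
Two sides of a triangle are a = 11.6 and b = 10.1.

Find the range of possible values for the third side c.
By the triangle inequality: |a - b| < c < a + b
|11.6 - 10.1| < c < 11.6 + 10.1
1.5 < c < 21.7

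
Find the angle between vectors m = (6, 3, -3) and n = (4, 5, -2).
m·n = 45, |m|² = 54, |n|² = 45
cos θ = 45/√2430 ≈ 0.9129
θ ≈ 24.09°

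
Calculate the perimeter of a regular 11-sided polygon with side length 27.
Perimeter = number of sides * side length
Perimeter = 11 * 27
Perimeter = 297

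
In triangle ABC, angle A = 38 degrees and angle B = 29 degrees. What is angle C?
Sum of angles in a triangle = 180 degrees
Third angle = 180 - 38 - 29
Third angle = 113 degrees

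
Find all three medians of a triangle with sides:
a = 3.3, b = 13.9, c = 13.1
Using m_x = ½√(2y² + 2z² - x²):
m_a = ½√(2·13.9² + 2·13.1² - 3.3²) = ½√718.75 = 13.4
m_b = ½√(2·3.3² + 2·13.1² - 13.9²) = ½√171.79 = 6.553
m_c = ½√(2·3.3² + 2·13.9² - 13.1²) = ½√236.59 = 7.691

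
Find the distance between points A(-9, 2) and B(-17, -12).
Using the distance formula: d = sqrt((x₂-x₁)² + (y₂-y₁)²)
dx = (-17) - (-9) = -8
dy = (-12) - 2 = -14
d = sqrt((-8)² + (-14)²) = sqrt(64 + 196) = sqrt(260) = 16.12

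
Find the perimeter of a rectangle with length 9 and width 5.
Perimeter = 2 * (length + width)
Perimeter = 2 * (9 + 5)
Perimeter = 2 * 14
Perimeter = 28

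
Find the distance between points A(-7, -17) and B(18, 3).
Using the distance formula: d = sqrt((x₂-x₁)² + (y₂-y₁)²)
dx = 18 - (-7) = 25
dy = 3 - (-17) = 20
d = sqrt(25² + 20²) = sqrt(625 + 400) = sqrt(1025) = 32.02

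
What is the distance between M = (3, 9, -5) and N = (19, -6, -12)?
d = √[(16)² + (-15)² + (-7)²] = √530 = 23.02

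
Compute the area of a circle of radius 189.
Area = pi * r²
Area = pi * 189²
Area = pi * 35721
Area = 112220.83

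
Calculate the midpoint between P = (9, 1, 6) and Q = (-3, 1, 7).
Midpoint = ((9-3)/2, (1+1)/2, (6+7)/2) = (3, 1, 6.5)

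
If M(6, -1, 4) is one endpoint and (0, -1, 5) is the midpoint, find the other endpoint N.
N = (2×0 - 6, 2×(-1) - (-1), 2×5 - 4) = (-6, -1, 6)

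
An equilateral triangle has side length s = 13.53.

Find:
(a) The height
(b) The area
(a) Height h = s·√3/2 = 13.53·√3/2 = 11.72
(b) Area = (√3/4)·s² = (√3/4)·13.53² = (√3/4)·183.061 = 79.27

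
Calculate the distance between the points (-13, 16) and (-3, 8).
Using the distance formula: d = sqrt((x₂-x₁)² + (y₂-y₁)²)
dx = (-3) - (-13) = 10
dy = 8 - 16 = -8
d = sqrt(10² + (-8)²) = sqrt(100 + 64) = sqrt(164) = 12.81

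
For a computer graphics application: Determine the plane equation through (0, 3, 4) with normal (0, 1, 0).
d = n·P = (0)(0) + (1)(3) + (0)(4) = 3
Plane: y = 3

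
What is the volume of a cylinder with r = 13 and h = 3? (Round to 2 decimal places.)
Volume = pi * r² * h
Volume = pi * 13² * 3
Volume = pi * 169 * 3
Volume = pi * 507
Volume = 1592.79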